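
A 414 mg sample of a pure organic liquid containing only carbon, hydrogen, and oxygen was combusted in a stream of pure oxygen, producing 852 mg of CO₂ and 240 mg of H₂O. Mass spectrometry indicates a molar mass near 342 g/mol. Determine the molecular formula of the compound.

C16H22O8

mol C = 0.852 g CO₂ ÷ 44.009 g/mol = 0.01936 mol
mol H = 2 × 0.240 g H₂O ÷ 18.015 g/mol = 0.02664 mol
mass O = 0.414 − (0.2325 + 0.02686) = 0.1546 g → mol O = 0.1546 ÷ 15.999 = 0.009664 mol
Divide by the smallest (0.009664 mol): C 2.003, H 2.757, O 1.000
Multiplying each by 4 gives whole numbers: C 8.01, H 11.03, O 4.00
Empirical formula: C8H11O4
Empirical-formula mass = 171.17 g/mol; 342 ÷ 171.17 ≈ 2, so the molecular formula is C16H22O8.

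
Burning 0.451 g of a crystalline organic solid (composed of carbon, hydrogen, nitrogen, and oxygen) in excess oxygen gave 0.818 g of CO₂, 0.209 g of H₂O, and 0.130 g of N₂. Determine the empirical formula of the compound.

mol C = 0.818 g CO₂ ÷ 44.009 g/mol = 0.01859 mol
mol H = 2 × 0.209 g H₂O ÷ 18.015 g/mol = 0.02320 mol
mol N = 2 × 0.130 g N₂ ÷ 28.014 g/mol = 0.009281 mol
mass O = 0.451 − (0.2232 + 0.02339 + 0.1300) = 0.07436 g → mol O = 0.07436 ÷ 15.999 = 0.004648 mol
Divide by the smallest (0.004648 mol): C 3.999, H 4.992, N 1.997, O 1.000

C4H5N2O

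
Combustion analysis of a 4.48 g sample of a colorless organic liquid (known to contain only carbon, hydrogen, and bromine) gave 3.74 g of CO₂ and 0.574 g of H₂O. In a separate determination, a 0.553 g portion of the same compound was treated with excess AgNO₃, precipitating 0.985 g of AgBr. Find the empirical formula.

C4H3Br2

mol C = 3.74 g CO₂ ÷ 44.009 g/mol = 0.08498 mol
mol H = 2 × 0.574 g H₂O ÷ 18.015 g/mol = 0.06372 mol
From the AgBr data: mol Br per gram of compound = (0.985 ÷ 187.772) ÷ 0.553 = 0.009486 mol/g, so in the 4.48 g combustion sample mol Br = 0.04250 mol
Divide by the smallest (0.04250 mol): C 2.000, H 1.500, Br 1.000
Multiplying each by 2 gives whole numbers: C 4.00, H 3.00, Br 2.00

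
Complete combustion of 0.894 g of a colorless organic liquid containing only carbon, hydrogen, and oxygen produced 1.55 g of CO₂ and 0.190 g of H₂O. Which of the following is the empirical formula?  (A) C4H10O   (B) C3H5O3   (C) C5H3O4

mol C = 1.55 g CO₂ ÷ 44.009 g/mol = 0.03522 mol
mol H = 2 × 0.190 g H₂O ÷ 18.015 g/mol = 0.02109 mol
mass O = 0.894 − (0.4230 + 0.02126) = 0.4497 g → mol O = 0.4497 ÷ 15.999 = 0.02811 mol
Divide by the smallest (0.02109 mol): C 1.670, H 1.000, O 1.333
Multiplying each by 3 gives whole numbers: C 5.01, H 3.00, O 4.00

(C) C5H3O4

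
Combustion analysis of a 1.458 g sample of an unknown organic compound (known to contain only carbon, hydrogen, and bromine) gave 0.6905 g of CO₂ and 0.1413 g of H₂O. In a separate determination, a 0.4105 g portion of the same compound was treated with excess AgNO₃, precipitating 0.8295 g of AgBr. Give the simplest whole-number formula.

mol C = 0.6905 g CO₂ ÷ 44.009 g/mol = 0.015690 mol
mol H = 2 × 0.1413 g H₂O ÷ 18.015 g/mol = 0.015687 mol
From the AgBr data: mol Br per gram of compound = (0.8295 ÷ 187.772) ÷ 0.4105 = 0.010761 mol/g, so in the 1.458 g combustion sample mol Br = 0.015690 mol
Divide by the smallest (0.015687 mol): C 1.000, H 1.000, Br 1.000

CHBr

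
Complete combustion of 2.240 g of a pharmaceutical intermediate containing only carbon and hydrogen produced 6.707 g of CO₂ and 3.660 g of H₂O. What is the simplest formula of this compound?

C3H8

mol C = 6.707 g CO₂ ÷ 44.009 g/mol = 0.15240 mol
mol H = 2 × 3.660 g H₂O ÷ 18.015 g/mol = 0.40633 mol
Divide by the smallest (0.15240 mol): C 1.000, H 2.666
Multiplying each by 3 gives whole numbers: C 3.00, H 8.00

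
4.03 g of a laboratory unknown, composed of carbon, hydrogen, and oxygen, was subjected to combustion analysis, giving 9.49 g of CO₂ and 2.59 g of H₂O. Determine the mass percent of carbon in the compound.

64.3%

mol C = 9.49 g CO₂ ÷ 44.009 g/mol = 0.2156 mol
mol H = 2 × 2.59 g H₂O ÷ 18.015 g/mol = 0.2875 mol
mass O = 4.03 − (2.590 + 0.2898) = 1.150 g → mol O = 1.150 ÷ 15.999 = 0.07189 mol
mass % C = 2.590 g ÷ 4.03 g × 100%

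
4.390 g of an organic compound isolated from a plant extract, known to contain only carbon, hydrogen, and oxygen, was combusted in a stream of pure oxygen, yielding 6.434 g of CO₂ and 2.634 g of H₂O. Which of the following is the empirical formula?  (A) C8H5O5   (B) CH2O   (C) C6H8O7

(B) CH2O

mol C = 6.434 g CO₂ ÷ 44.009 g/mol = 0.14620 mol
mol H = 2 × 2.634 g H₂O ÷ 18.015 g/mol = 0.29242 mol
mass O = 4.390 − (1.7560 + 0.29476) = 2.3393 g → mol O = 2.3393 ÷ 15.999 = 0.14621 mol
Divide by the smallest (0.14620 mol): C 1.000, H 2.000, O 1.000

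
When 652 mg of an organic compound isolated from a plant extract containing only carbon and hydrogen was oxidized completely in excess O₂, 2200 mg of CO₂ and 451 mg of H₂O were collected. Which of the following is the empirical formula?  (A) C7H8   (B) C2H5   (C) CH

(C) CH

mol C = 2.20 g CO₂ ÷ 44.009 g/mol = 0.04999 mol
mol H = 2 × 0.451 g H₂O ÷ 18.015 g/mol = 0.05007 mol
Divide by the smallest (0.04999 mol): C 1.000, H 1.002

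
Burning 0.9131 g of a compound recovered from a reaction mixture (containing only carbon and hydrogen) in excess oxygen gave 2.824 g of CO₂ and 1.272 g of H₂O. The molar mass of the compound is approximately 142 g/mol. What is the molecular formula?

mol C = 2.824 g CO₂ ÷ 44.009 g/mol = 0.064169 mol
mol H = 2 × 1.272 g H₂O ÷ 18.015 g/mol = 0.14122 mol
Divide by the smallest (0.064169 mol): C 1.000, H 2.201
Multiplying each by 5 gives whole numbers: C 5.00, H 11.00
Empirical formula: C5H11
Empirical-formula mass = 71.14 g/mol; 142 ÷ 71.14 ≈ 2, so the molecular formula is C10H22.

C10H22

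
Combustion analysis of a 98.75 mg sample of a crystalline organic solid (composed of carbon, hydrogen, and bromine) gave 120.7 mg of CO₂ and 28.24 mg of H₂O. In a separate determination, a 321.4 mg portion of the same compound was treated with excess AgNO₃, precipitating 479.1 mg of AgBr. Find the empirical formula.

C7H8Br2

mol C = 0.1207 g CO₂ ÷ 44.009 g/mol = 0.0027426 mol
mol H = 2 × 0.02824 g H₂O ÷ 18.015 g/mol = 0.0031352 mol
From the AgBr data: mol Br per gram of compound = (0.4791 ÷ 187.772) ÷ 0.3214 = 0.0079387 mol/g, so in the 0.09875 g combustion sample mol Br = 0.00078395 mol
Divide by the smallest (0.00078395 mol): C 3.498, H 3.999, Br 1.000
Multiplying each by 2 gives whole numbers: C 7.00, H 8.00, Br 2.00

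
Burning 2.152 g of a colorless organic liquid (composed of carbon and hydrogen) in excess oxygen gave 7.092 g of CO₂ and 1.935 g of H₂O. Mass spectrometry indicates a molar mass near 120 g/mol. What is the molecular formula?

C9H12

mol C = 7.092 g CO₂ ÷ 44.009 g/mol = 0.16115 mol
mol H = 2 × 1.935 g H₂O ÷ 18.015 g/mol = 0.21482 mol
Divide by the smallest (0.16115 mol): C 1.000, H 1.333
Multiplying each by 3 gives whole numbers: C 3.00, H 4.00
Empirical formula: C3H4
Empirical-formula mass = 40.06 g/mol; 120 ÷ 40.06 ≈ 3, so the molecular formula is C9H12.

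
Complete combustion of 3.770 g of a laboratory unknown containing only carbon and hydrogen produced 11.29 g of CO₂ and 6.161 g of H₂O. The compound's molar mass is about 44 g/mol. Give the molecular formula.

C3H8

mol C = 11.29 g CO₂ ÷ 44.009 g/mol = 0.25654 mol
mol H = 2 × 6.161 g H₂O ÷ 18.015 g/mol = 0.68399 mol
Divide by the smallest (0.25654 mol): C 1.000, H 2.666
Multiplying each by 3 gives whole numbers: C 3.00, H 8.00
Empirical formula: C3H8
Empirical-formula mass = 44.10 g/mol; 44 ÷ 44.10 ≈ 1, so the molecular formula is C3H8.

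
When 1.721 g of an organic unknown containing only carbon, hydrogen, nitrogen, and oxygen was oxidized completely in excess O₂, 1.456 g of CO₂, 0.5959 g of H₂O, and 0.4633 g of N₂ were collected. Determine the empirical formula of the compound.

C2H4N2O3

mol C = 1.456 g CO₂ ÷ 44.009 g/mol = 0.033084 mol
mol H = 2 × 0.5959 g H₂O ÷ 18.015 g/mol = 0.066156 mol
mol N = 2 × 0.4633 g N₂ ÷ 28.014 g/mol = 0.033076 mol
mass O = 1.721 − (0.39737 + 0.066685 + 0.46330) = 0.79364 g → mol O = 0.79364 ÷ 15.999 = 0.049606 mol
Divide by the smallest (0.033076 mol): C 1.000, H 2.000, N 1.000, O 1.500
Multiplying each by 2 gives whole numbers: C 2.00, H 4.00, N 2.00, O 3.00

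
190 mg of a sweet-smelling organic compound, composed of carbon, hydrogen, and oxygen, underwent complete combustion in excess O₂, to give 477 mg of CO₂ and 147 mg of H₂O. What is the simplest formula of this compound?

mol C = 0.477 g CO₂ ÷ 44.009 g/mol = 0.01084 mol
mol H = 2 × 0.147 g H₂O ÷ 18.015 g/mol = 0.01632 mol
mass O = 0.190 − (0.1302 + 0.01645) = 0.04337 g → mol O = 0.04337 ÷ 15.999 = 0.002711 mol
Divide by the smallest (0.002711 mol): C 3.999, H 6.021, O 1.000

C4H6O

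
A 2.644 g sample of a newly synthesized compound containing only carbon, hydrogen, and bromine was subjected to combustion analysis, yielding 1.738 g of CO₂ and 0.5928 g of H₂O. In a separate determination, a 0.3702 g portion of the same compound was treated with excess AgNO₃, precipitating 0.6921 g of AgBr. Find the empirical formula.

C3H5Br2

mol C = 1.738 g CO₂ ÷ 44.009 g/mol = 0.039492 mol
mol H = 2 × 0.5928 g H₂O ÷ 18.015 g/mol = 0.065812 mol
From the AgBr data: mol Br per gram of compound = (0.6921 ÷ 187.772) ÷ 0.3702 = 0.0099564 mol/g, so in the 2.644 g combustion sample mol Br = 0.026325 mol
Divide by the smallest (0.026325 mol): C 1.500, H 2.500, Br 1.000
Multiplying each by 2 gives whole numbers: C 3.00, H 5.00, Br 2.00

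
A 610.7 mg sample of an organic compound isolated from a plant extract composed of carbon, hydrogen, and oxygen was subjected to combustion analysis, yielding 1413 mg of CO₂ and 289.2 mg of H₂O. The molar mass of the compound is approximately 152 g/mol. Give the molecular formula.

mol C = 1.413 g CO₂ ÷ 44.009 g/mol = 0.032107 mol
mol H = 2 × 0.2892 g H₂O ÷ 18.015 g/mol = 0.032107 mol
mass O = 0.6107 − (0.38564 + 0.032363) = 0.19270 g → mol O = 0.19270 ÷ 15.999 = 0.012044 mol
Divide by the smallest (0.012044 mol): C 2.666, H 2.666, O 1.000
Multiplying each by 3 gives whole numbers: C 8.00, H 8.00, O 3.00
Empirical formula: C8H8O3
Empirical-formula mass = 152.15 g/mol; 152 ÷ 152.15 ≈ 1, so the molecular formula is C8H8O3.

C8H8O3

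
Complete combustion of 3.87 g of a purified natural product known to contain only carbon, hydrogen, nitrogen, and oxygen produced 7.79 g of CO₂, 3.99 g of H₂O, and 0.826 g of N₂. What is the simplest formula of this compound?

C6H15N2O

mol C = 7.79 g CO₂ ÷ 44.009 g/mol = 0.1770 mol
mol H = 2 × 3.99 g H₂O ÷ 18.015 g/mol = 0.4430 mol
mol N = 2 × 0.826 g N₂ ÷ 28.014 g/mol = 0.05897 mol
mass O = 3.87 − (2.126 + 0.4465 + 0.8260) = 0.4714 g → mol O = 0.4714 ÷ 15.999 = 0.02947 mol
Divide by the smallest (0.02947 mol): C 6.007, H 15.033, N 2.001, O 1.000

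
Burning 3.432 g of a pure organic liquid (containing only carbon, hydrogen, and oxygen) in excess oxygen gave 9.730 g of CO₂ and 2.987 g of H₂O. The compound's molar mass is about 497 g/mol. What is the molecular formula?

C32H48O4

mol C = 9.730 g CO₂ ÷ 44.009 g/mol = 0.22109 mol
mol H = 2 × 2.987 g H₂O ÷ 18.015 g/mol = 0.33161 mol
mass O = 3.432 − (2.6555 + 0.33427) = 0.44221 g → mol O = 0.44221 ÷ 15.999 = 0.027640 mol
Divide by the smallest (0.027640 mol): C 7.999, H 11.998, O 1.000
Empirical formula: C8H12O
Empirical-formula mass = 124.18 g/mol; 497 ÷ 124.18 ≈ 4, so the molecular formula is C32H48O4.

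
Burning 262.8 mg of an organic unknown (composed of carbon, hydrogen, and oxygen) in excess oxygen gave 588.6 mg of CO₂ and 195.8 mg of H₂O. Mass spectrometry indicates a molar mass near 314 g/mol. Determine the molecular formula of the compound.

mol C = 0.5886 g CO₂ ÷ 44.009 g/mol = 0.013375 mol
mol H = 2 × 0.1958 g H₂O ÷ 18.015 g/mol = 0.021737 mol
mass O = 0.2628 − (0.16064 + 0.021911) = 0.080247 g → mol O = 0.080247 ÷ 15.999 = 0.0050158 mol
Divide by the smallest (0.0050158 mol): C 2.667, H 4.334, O 1.000
Multiplying each by 3 gives whole numbers: C 8.00, H 13.00, O 3.00
Empirical formula: C8H13O3
Empirical-formula mass = 157.19 g/mol; 314 ÷ 157.19 ≈ 2, so the molecular formula is C16H26O6.

C16H26O6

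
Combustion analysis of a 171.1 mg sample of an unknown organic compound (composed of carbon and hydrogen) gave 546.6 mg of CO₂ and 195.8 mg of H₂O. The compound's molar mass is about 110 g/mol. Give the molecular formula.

C8H14

mol C = 0.5466 g CO₂ ÷ 44.009 g/mol = 0.012420 mol
mol H = 2 × 0.1958 g H₂O ÷ 18.015 g/mol = 0.021737 mol
Divide by the smallest (0.012420 mol): C 1.000, H 1.750
Multiplying each by 4 gives whole numbers: C 4.00, H 7.00
Empirical formula: C4H7
Empirical-formula mass = 55.10 g/mol; 110 ÷ 55.10 ≈ 2, so the molecular formula is C8H14.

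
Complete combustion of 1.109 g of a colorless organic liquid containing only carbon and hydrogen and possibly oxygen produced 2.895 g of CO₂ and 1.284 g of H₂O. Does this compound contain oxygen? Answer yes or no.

mol C = 2.895 g CO₂ ÷ 44.009 g/mol = 0.065782 mol
mol H = 2 × 1.284 g H₂O ÷ 18.015 g/mol = 0.14255 mol
C and H account for only 0.93380 g of the 1.109 g sample; the remaining 0.17520 g must be oxygen.

yes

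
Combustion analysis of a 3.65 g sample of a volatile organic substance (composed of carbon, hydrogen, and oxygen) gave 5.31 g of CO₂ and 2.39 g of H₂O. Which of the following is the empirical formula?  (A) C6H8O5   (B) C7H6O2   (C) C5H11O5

mol C = 5.31 g CO₂ ÷ 44.009 g/mol = 0.1207 mol
mol H = 2 × 2.39 g H₂O ÷ 18.015 g/mol = 0.2653 mol
mass O = 3.65 − (1.449 + 0.2675) = 1.933 g → mol O = 1.933 ÷ 15.999 = 0.1208 mol
Divide by the smallest (0.1207 mol): C 1.000, H 2.199, O 1.002
Multiplying each by 5 gives whole numbers: C 5.00, H 11.00, O 5.01

(C) C5H11O5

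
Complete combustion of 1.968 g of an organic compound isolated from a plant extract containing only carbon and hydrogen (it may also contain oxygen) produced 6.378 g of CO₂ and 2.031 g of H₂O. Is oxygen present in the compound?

no

mol C = 6.378 g CO₂ ÷ 44.009 g/mol = 0.14492 mol
mol H = 2 × 2.031 g H₂O ÷ 18.015 g/mol = 0.22548 mol
C and H together account for 1.9680 g — essentially the entire 1.968 g sample — so the compound contains no oxygen.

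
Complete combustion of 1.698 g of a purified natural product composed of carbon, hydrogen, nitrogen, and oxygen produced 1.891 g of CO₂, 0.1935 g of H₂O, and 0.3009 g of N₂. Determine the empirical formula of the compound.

mol C = 1.891 g CO₂ ÷ 44.009 g/mol = 0.042968 mol
mol H = 2 × 0.1935 g H₂O ÷ 18.015 g/mol = 0.021482 mol
mol N = 2 × 0.3009 g N₂ ÷ 28.014 g/mol = 0.021482 mol
mass O = 1.698 − (0.51609 + 0.021654 + 0.30090) = 0.85935 g → mol O = 0.85935 ÷ 15.999 = 0.053713 mol
Divide by the smallest (0.021482 mol): C 2.000, H 1.000, N 1.000, O 2.500
Multiplying each by 2 gives whole numbers: C 4.00, H 2.00, N 2.00, O 5.00

C4H2N2O5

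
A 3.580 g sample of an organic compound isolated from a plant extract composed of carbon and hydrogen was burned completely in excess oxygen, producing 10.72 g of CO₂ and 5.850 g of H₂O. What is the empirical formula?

mol C = 10.72 g CO₂ ÷ 44.009 g/mol = 0.24359 mol
mol H = 2 × 5.850 g H₂O ÷ 18.015 g/mol = 0.64946 mol
Divide by the smallest (0.24359 mol): C 1.000, H 2.666
Multiplying each by 3 gives whole numbers: C 3.00, H 8.00

C3H8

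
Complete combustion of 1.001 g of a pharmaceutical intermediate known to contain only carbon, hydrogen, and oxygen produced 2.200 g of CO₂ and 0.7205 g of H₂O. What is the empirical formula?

C5H8O2

mol C = 2.200 g CO₂ ÷ 44.009 g/mol = 0.049990 mol
mol H = 2 × 0.7205 g H₂O ÷ 18.015 g/mol = 0.079989 mol
mass O = 1.001 − (0.60043 + 0.080629) = 0.31994 g → mol O = 0.31994 ÷ 15.999 = 0.019998 mol
Divide by the smallest (0.019998 mol): C 2.500, H 4.000, O 1.000
Multiplying each by 2 gives whole numbers: C 5.00, H 8.00, O 2.00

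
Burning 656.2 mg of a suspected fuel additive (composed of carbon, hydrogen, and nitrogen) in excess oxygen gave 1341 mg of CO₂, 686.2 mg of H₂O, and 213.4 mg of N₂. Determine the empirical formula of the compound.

C2H5N

mol C = 1.341 g CO₂ ÷ 44.009 g/mol = 0.030471 mol
mol H = 2 × 0.6862 g H₂O ÷ 18.015 g/mol = 0.076181 mol
mol N = 2 × 0.2134 g N₂ ÷ 28.014 g/mol = 0.015235 mol
Divide by the smallest (0.015235 mol): C 2.000, H 5.000, N 1.000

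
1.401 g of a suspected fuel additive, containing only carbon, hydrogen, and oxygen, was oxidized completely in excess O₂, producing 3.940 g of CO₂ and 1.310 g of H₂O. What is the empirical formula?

mol C = 3.940 g CO₂ ÷ 44.009 g/mol = 0.089527 mol
mol H = 2 × 1.310 g H₂O ÷ 18.015 g/mol = 0.14543 mol
mass O = 1.401 − (1.0753 + 0.14660) = 0.17909 g → mol O = 0.17909 ÷ 15.999 = 0.011194 mol
Divide by the smallest (0.011194 mol): C 7.998, H 12.992, O 1.000

C8H13O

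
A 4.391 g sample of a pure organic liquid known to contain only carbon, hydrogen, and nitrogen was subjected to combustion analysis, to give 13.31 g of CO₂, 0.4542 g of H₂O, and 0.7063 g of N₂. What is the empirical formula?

C6HN

mol C = 13.31 g CO₂ ÷ 44.009 g/mol = 0.30244 mol
mol H = 2 × 0.4542 g H₂O ÷ 18.015 g/mol = 0.050425 mol
mol N = 2 × 0.7063 g N₂ ÷ 28.014 g/mol = 0.050425 mol
Divide by the smallest (0.050425 mol): C 5.998, H 1.000, N 1.000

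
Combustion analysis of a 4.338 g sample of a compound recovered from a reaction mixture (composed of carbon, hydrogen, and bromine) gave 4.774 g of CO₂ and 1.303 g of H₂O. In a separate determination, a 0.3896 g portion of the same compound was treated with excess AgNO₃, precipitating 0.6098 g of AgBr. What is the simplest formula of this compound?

C3H4Br

mol C = 4.774 g CO₂ ÷ 44.009 g/mol = 0.10848 mol
mol H = 2 × 1.303 g H₂O ÷ 18.015 g/mol = 0.14466 mol
From the AgBr data: mol Br per gram of compound = (0.6098 ÷ 187.772) ÷ 0.3896 = 0.0083356 mol/g, so in the 4.338 g combustion sample mol Br = 0.036160 mol
Divide by the smallest (0.036160 mol): C 3.000, H 4.000, Br 1.000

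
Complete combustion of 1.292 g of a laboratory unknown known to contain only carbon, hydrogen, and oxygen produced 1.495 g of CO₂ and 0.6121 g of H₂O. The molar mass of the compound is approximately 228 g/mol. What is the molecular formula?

mol C = 1.495 g CO₂ ÷ 44.009 g/mol = 0.033970 mol
mol H = 2 × 0.6121 g H₂O ÷ 18.015 g/mol = 0.067954 mol
mass O = 1.292 − (0.40802 + 0.068498) = 0.81548 g → mol O = 0.81548 ÷ 15.999 = 0.050971 mol
Divide by the smallest (0.033970 mol): C 1.000, H 2.000, O 1.500
Multiplying each by 2 gives whole numbers: C 2.00, H 4.00, O 3.00
Empirical formula: C2H4O3
Empirical-formula mass = 76.05 g/mol; 228 ÷ 76.05 ≈ 3, so the molecular formula is C6H12O9.

C6H12O9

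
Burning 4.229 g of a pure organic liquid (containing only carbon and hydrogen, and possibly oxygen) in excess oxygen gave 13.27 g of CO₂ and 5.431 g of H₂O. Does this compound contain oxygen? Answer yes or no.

no

mol C = 13.27 g CO₂ ÷ 44.009 g/mol = 0.30153 mol
mol H = 2 × 5.431 g H₂O ÷ 18.015 g/mol = 0.60294 mol
C and H together account for 4.2294 g — essentially the entire 4.229 g sample — so the compound contains no oxygen.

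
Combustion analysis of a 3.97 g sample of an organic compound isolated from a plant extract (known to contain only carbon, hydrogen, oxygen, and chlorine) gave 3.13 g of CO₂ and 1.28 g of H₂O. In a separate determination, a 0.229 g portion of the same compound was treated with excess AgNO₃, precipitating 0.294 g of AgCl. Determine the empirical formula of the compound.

mol C = 3.13 g CO₂ ÷ 44.009 g/mol = 0.07112 mol
mol H = 2 × 1.28 g H₂O ÷ 18.015 g/mol = 0.1421 mol
From the AgCl data: mol Cl per gram of compound = (0.294 ÷ 143.318) ÷ 0.229 = 0.008958 mol/g, so in the 3.97 g combustion sample mol Cl = 0.03556 mol
mass O = 3.97 − (0.8542 + 0.1432 + 1.261) = 1.712 g → mol O = 1.712 ÷ 15.999 = 0.1070 mol
Divide by the smallest (0.03556 mol): C 2.000, H 3.996, Cl 1.000, O 3.009

C2H4ClO3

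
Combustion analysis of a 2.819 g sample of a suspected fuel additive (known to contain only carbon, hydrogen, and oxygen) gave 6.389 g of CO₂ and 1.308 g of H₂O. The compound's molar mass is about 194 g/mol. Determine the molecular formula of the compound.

C10H10O4

mol C = 6.389 g CO₂ ÷ 44.009 g/mol = 0.14517 mol
mol H = 2 × 1.308 g H₂O ÷ 18.015 g/mol = 0.14521 mol
mass O = 2.819 − (1.7437 + 0.14637) = 0.92893 g → mol O = 0.92893 ÷ 15.999 = 0.058062 mol
Divide by the smallest (0.058062 mol): C 2.500, H 2.501, O 1.000
Multiplying each by 2 gives whole numbers: C 5.00, H 5.00, O 2.00
Empirical formula: C5H5O2
Empirical-formula mass = 97.09 g/mol; 194 ÷ 97.09 ≈ 2, so the molecular formula is C10H10O4.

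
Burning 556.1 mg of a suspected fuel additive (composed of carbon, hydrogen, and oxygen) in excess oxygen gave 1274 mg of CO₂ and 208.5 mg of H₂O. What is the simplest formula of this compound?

mol C = 1.274 g CO₂ ÷ 44.009 g/mol = 0.028949 mol
mol H = 2 × 0.2085 g H₂O ÷ 18.015 g/mol = 0.023147 mol
mass O = 0.5561 − (0.34770 + 0.023333) = 0.18507 g → mol O = 0.18507 ÷ 15.999 = 0.011567 mol
Divide by the smallest (0.011567 mol): C 2.503, H 2.001, O 1.000
Multiplying each by 2 gives whole numbers: C 5.01, H 4.00, O 2.00

C5H4O2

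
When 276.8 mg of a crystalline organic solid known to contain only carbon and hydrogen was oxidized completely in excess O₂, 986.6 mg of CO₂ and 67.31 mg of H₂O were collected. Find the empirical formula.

mol C = 0.9866 g CO₂ ÷ 44.009 g/mol = 0.022418 mol
mol H = 2 × 0.06731 g H₂O ÷ 18.015 g/mol = 0.0074727 mol
Divide by the smallest (0.0074727 mol): C 3.000, H 1.000

C3H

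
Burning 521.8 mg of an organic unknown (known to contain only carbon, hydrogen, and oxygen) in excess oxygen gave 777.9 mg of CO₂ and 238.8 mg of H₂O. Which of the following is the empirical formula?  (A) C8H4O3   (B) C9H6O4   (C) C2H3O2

(C) C2H3O2

mol C = 0.7779 g CO₂ ÷ 44.009 g/mol = 0.017676 mol
mol H = 2 × 0.2388 g H₂O ÷ 18.015 g/mol = 0.026511 mol
mass O = 0.5218 − (0.21231 + 0.026723) = 0.28277 g → mol O = 0.28277 ÷ 15.999 = 0.017674 mol
Divide by the smallest (0.017674 mol): C 1.000, H 1.500, O 1.000
Multiplying each by 2 gives whole numbers: C 2.00, H 3.00, O 2.00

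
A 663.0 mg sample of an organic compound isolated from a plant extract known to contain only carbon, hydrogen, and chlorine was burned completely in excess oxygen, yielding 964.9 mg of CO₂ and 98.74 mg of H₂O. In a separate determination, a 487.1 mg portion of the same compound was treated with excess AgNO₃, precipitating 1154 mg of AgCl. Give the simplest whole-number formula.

C2HCl

mol C = 0.9649 g CO₂ ÷ 44.009 g/mol = 0.021925 mol
mol H = 2 × 0.09874 g H₂O ÷ 18.015 g/mol = 0.010962 mol
From the AgCl data: mol Cl per gram of compound = (1.154 ÷ 143.318) ÷ 0.4871 = 0.016531 mol/g, so in the 0.6630 g combustion sample mol Cl = 0.010960 mol
Divide by the smallest (0.010960 mol): C 2.001, H 1.000, Cl 1.000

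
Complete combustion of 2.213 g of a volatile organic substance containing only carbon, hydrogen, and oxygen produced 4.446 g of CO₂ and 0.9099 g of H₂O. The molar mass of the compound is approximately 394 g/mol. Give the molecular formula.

C18H18O10

mol C = 4.446 g CO₂ ÷ 44.009 g/mol = 0.10102 mol
mol H = 2 × 0.9099 g H₂O ÷ 18.015 g/mol = 0.10102 mol
mass O = 2.213 − (1.2134 + 0.10182) = 0.89777 g → mol O = 0.89777 ÷ 15.999 = 0.056114 mol
Divide by the smallest (0.056114 mol): C 1.800, H 1.800, O 1.000
Multiplying each by 5 gives whole numbers: C 9.00, H 9.00, O 5.00
Empirical formula: C9H9O5
Empirical-formula mass = 197.17 g/mol; 394 ÷ 197.17 ≈ 2, so the molecular formula is C18H18O10.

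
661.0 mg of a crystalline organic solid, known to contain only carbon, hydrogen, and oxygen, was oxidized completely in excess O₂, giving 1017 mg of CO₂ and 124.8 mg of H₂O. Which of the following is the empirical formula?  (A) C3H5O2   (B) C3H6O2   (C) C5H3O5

(C) C5H3O5

mol C = 1.017 g CO₂ ÷ 44.009 g/mol = 0.023109 mol
mol H = 2 × 0.1248 g H₂O ÷ 18.015 g/mol = 0.013855 mol
mass O = 0.6610 − (0.27756 + 0.013966) = 0.36947 g → mol O = 0.36947 ÷ 15.999 = 0.023094 mol
Divide by the smallest (0.013855 mol): C 1.668, H 1.000, O 1.667
Multiplying each by 3 gives whole numbers: C 5.00, H 3.00, O 5.00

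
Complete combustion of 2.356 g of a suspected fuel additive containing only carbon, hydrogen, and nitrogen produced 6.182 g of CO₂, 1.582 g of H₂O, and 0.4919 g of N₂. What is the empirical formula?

mol C = 6.182 g CO₂ ÷ 44.009 g/mol = 0.14047 mol
mol H = 2 × 1.582 g H₂O ÷ 18.015 g/mol = 0.17563 mol
mol N = 2 × 0.4919 g N₂ ÷ 28.014 g/mol = 0.035118 mol
Divide by the smallest (0.035118 mol): C 4.000, H 5.001, N 1.000

C4H5N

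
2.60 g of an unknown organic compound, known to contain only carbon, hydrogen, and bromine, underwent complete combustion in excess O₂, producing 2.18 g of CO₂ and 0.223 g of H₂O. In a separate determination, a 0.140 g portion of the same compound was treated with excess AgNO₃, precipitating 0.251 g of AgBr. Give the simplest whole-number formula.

C2HBr

mol C = 2.18 g CO₂ ÷ 44.009 g/mol = 0.04954 mol
mol H = 2 × 0.223 g H₂O ÷ 18.015 g/mol = 0.02476 mol
From the AgBr data: mol Br per gram of compound = (0.251 ÷ 187.772) ÷ 0.140 = 0.009548 mol/g, so in the 2.60 g combustion sample mol Br = 0.02482 mol
Divide by the smallest (0.02476 mol): C 2.001, H 1.000, Br 1.003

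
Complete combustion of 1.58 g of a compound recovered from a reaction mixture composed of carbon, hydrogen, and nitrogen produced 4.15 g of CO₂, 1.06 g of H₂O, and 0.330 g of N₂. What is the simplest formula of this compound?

mol C = 4.15 g CO₂ ÷ 44.009 g/mol = 0.09430 mol
mol H = 2 × 1.06 g H₂O ÷ 18.015 g/mol = 0.1177 mol
mol N = 2 × 0.330 g N₂ ÷ 28.014 g/mol = 0.02356 mol
Divide by the smallest (0.02356 mol): C 4.003, H 4.995, N 1.000

C4H5N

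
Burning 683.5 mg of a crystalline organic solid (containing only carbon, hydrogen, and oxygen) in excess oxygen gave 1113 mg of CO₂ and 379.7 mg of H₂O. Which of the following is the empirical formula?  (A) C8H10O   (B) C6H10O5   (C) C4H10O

(B) C6H10O5

mol C = 1.113 g CO₂ ÷ 44.009 g/mol = 0.025290 mol
mol H = 2 × 0.3797 g H₂O ÷ 18.015 g/mol = 0.042154 mol
mass O = 0.6835 − (0.30376 + 0.042491) = 0.33725 g → mol O = 0.33725 ÷ 15.999 = 0.021079 mol
Divide by the smallest (0.021079 mol): C 1.200, H 2.000, O 1.000
Multiplying each by 5 gives whole numbers: C 6.00, H 10.00, O 5.00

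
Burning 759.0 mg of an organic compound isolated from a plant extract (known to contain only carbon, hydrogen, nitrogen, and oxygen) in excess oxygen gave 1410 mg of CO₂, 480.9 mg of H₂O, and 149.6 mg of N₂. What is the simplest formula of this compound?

C3H5NO

mol C = 1.410 g CO₂ ÷ 44.009 g/mol = 0.032039 mol
mol H = 2 × 0.4809 g H₂O ÷ 18.015 g/mol = 0.053389 mol
mol N = 2 × 0.1496 g N₂ ÷ 28.014 g/mol = 0.010680 mol
mass O = 0.7590 − (0.38482 + 0.053816 + 0.14960) = 0.17076 g → mol O = 0.17076 ÷ 15.999 = 0.010673 mol
Divide by the smallest (0.010673 mol): C 3.002, H 5.002, N 1.001, O 1.000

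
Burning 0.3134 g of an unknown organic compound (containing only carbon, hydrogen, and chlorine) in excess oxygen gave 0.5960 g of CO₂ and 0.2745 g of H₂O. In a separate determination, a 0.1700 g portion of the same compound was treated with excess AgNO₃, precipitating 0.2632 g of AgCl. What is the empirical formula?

C4H9Cl

mol C = 0.5960 g CO₂ ÷ 44.009 g/mol = 0.013543 mol
mol H = 2 × 0.2745 g H₂O ÷ 18.015 g/mol = 0.030475 mol
From the AgCl data: mol Cl per gram of compound = (0.2632 ÷ 143.318) ÷ 0.1700 = 0.010803 mol/g, so in the 0.3134 g combustion sample mol Cl = 0.0033856 mol
Divide by the smallest (0.0033856 mol): C 4.000, H 9.001, Cl 1.000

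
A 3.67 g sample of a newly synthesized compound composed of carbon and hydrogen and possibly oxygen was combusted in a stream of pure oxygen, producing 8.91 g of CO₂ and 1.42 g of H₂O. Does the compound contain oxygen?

yes

mol C = 8.91 g CO₂ ÷ 44.009 g/mol = 0.2025 mol
mol H = 2 × 1.42 g H₂O ÷ 18.015 g/mol = 0.1576 mol
C and H account for only 2.591 g of the 3.67 g sample; the remaining 1.079 g must be oxygen.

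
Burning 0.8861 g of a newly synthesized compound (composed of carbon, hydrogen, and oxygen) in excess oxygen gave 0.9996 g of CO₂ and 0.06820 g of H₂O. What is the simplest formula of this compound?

mol C = 0.9996 g CO₂ ÷ 44.009 g/mol = 0.022714 mol
mol H = 2 × 0.06820 g H₂O ÷ 18.015 g/mol = 0.0075715 mol
mass O = 0.8861 − (0.27281 + 0.0076320) = 0.60566 g → mol O = 0.60566 ÷ 15.999 = 0.037856 mol
Divide by the smallest (0.0075715 mol): C 3.000, H 1.000, O 5.000

C3HO5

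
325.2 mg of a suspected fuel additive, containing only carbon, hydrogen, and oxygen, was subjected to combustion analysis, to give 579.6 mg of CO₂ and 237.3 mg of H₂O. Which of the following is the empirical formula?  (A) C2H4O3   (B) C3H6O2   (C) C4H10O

mol C = 0.5796 g CO₂ ÷ 44.009 g/mol = 0.013170 mol
mol H = 2 × 0.2373 g H₂O ÷ 18.015 g/mol = 0.026345 mol
mass O = 0.3252 − (0.15819 + 0.026555) = 0.14046 g → mol O = 0.14046 ÷ 15.999 = 0.0087793 mol
Divide by the smallest (0.0087793 mol): C 1.500, H 3.001, O 1.000
Multiplying each by 2 gives whole numbers: C 3.00, H 6.00, O 2.00

(B) C3H6O2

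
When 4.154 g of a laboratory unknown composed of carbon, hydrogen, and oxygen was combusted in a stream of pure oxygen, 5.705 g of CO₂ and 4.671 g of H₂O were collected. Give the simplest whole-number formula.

mol C = 5.705 g CO₂ ÷ 44.009 g/mol = 0.12963 mol
mol H = 2 × 4.671 g H₂O ÷ 18.015 g/mol = 0.51857 mol
mass O = 4.154 − (1.5570 + 0.52272) = 2.0743 g → mol O = 2.0743 ÷ 15.999 = 0.12965 mol
Divide by the smallest (0.12963 mol): C 1.000, H 4.000, O 1.000

CH4O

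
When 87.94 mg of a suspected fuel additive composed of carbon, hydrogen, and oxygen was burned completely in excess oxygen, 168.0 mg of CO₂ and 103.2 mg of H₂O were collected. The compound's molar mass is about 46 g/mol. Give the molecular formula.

C2H6O

mol C = 0.1680 g CO₂ ÷ 44.009 g/mol = 0.0038174 mol
mol H = 2 × 0.1032 g H₂O ÷ 18.015 g/mol = 0.011457 mol
mass O = 0.08794 − (0.045851 + 0.011549) = 0.030540 g → mol O = 0.030540 ÷ 15.999 = 0.0019089 mol
Divide by the smallest (0.0019089 mol): C 2.000, H 6.002, O 1.000
Empirical formula: C2H6O
Empirical-formula mass = 46.07 g/mol; 46 ÷ 46.07 ≈ 1, so the molecular formula is C2H6O.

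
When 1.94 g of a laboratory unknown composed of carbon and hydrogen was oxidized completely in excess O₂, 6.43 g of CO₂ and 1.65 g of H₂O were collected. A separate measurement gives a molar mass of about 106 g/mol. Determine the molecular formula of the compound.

mol C = 6.43 g CO₂ ÷ 44.009 g/mol = 0.1461 mol
mol H = 2 × 1.65 g H₂O ÷ 18.015 g/mol = 0.1832 mol
Divide by the smallest (0.1461 mol): C 1.000, H 1.254
Multiplying each by 4 gives whole numbers: C 4.00, H 5.01
Empirical formula: C4H5
Empirical-formula mass = 53.08 g/mol; 106 ÷ 53.08 ≈ 2, so the molecular formula is C8H10.

C8H10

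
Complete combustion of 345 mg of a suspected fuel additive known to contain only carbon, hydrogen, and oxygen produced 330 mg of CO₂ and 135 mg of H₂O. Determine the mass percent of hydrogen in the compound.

mol C = 0.330 g CO₂ ÷ 44.009 g/mol = 0.007498 mol
mol H = 2 × 0.135 g H₂O ÷ 18.015 g/mol = 0.01499 mol
mass O = 0.345 − (0.09006 + 0.01511) = 0.2398 g → mol O = 0.2398 ÷ 15.999 = 0.01499 mol
mass % H = 0.01511 g ÷ 0.345 g × 100%

4.4%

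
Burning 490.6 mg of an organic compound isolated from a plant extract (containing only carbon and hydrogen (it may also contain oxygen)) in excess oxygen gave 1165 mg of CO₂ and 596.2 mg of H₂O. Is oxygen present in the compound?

yes

mol C = 1.165 g CO₂ ÷ 44.009 g/mol = 0.026472 mol
mol H = 2 × 0.5962 g H₂O ÷ 18.015 g/mol = 0.066189 mol
C and H account for only 0.38467 g of the 0.4906 g sample; the remaining 0.10593 g must be oxygen.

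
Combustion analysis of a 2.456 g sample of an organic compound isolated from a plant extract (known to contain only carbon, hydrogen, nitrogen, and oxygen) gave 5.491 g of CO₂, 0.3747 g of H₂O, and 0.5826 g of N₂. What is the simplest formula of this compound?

C6H2N2O

mol C = 5.491 g CO₂ ÷ 44.009 g/mol = 0.12477 mol
mol H = 2 × 0.3747 g H₂O ÷ 18.015 g/mol = 0.041599 mol
mol N = 2 × 0.5826 g N₂ ÷ 28.014 g/mol = 0.041593 mol
mass O = 2.456 − (1.4986 + 0.041931 + 0.58260) = 0.33286 g → mol O = 0.33286 ÷ 15.999 = 0.020805 mol
Divide by the smallest (0.020805 mol): C 5.997, H 1.999, N 1.999, O 1.000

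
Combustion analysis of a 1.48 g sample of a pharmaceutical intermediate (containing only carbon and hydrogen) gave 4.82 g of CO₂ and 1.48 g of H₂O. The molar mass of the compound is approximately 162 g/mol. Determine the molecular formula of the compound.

mol C = 4.82 g CO₂ ÷ 44.009 g/mol = 0.1095 mol
mol H = 2 × 1.48 g H₂O ÷ 18.015 g/mol = 0.1643 mol
Divide by the smallest (0.1095 mol): C 1.000, H 1.500
Multiplying each by 2 gives whole numbers: C 2.00, H 3.00
Empirical formula: C2H3
Empirical-formula mass = 27.05 g/mol; 162 ÷ 27.05 ≈ 6, so the molecular formula is C12H18.

C12H18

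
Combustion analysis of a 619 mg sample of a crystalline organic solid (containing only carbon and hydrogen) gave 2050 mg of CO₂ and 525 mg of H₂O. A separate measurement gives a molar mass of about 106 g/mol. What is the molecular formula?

mol C = 2.05 g CO₂ ÷ 44.009 g/mol = 0.04658 mol
mol H = 2 × 0.525 g H₂O ÷ 18.015 g/mol = 0.05828 mol
Divide by the smallest (0.04658 mol): C 1.000, H 1.251
Multiplying each by 4 gives whole numbers: C 4.00, H 5.00
Empirical formula: C4H5
Empirical-formula mass = 53.08 g/mol; 106 ÷ 53.08 ≈ 2, so the molecular formula is C8H10.

C8H10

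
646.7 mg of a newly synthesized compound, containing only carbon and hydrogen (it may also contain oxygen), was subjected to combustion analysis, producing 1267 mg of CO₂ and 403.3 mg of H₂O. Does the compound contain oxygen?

yes

mol C = 1.267 g CO₂ ÷ 44.009 g/mol = 0.028790 mol
mol H = 2 × 0.4033 g H₂O ÷ 18.015 g/mol = 0.044774 mol
C and H account for only 0.39092 g of the 0.6467 g sample; the remaining 0.25578 g must be oxygen.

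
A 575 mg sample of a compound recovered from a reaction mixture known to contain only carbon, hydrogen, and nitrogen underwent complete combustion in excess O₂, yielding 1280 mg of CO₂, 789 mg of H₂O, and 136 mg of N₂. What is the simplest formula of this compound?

mol C = 1.28 g CO₂ ÷ 44.009 g/mol = 0.02908 mol
mol H = 2 × 0.789 g H₂O ÷ 18.015 g/mol = 0.08759 mol
mol N = 2 × 0.136 g N₂ ÷ 28.014 g/mol = 0.009709 mol
Divide by the smallest (0.009709 mol): C 2.996, H 9.022, N 1.000

C3H9N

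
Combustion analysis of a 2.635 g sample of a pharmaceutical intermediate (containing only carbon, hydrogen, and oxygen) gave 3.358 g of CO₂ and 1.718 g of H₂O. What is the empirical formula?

mol C = 3.358 g CO₂ ÷ 44.009 g/mol = 0.076303 mol
mol H = 2 × 1.718 g H₂O ÷ 18.015 g/mol = 0.19073 mol
mass O = 2.635 − (0.91647 + 0.19226) = 1.5263 g → mol O = 1.5263 ÷ 15.999 = 0.095398 mol
Divide by the smallest (0.076303 mol): C 1.000, H 2.500, O 1.250
Multiplying each by 4 gives whole numbers: C 4.00, H 10.00, O 5.00

C4H10O5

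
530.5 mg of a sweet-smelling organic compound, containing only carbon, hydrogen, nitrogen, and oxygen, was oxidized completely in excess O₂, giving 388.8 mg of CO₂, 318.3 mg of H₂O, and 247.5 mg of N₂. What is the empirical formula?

CH4N2O

mol C = 0.3888 g CO₂ ÷ 44.009 g/mol = 0.0088346 mol
mol H = 2 × 0.3183 g H₂O ÷ 18.015 g/mol = 0.035337 mol
mol N = 2 × 0.2475 g N₂ ÷ 28.014 g/mol = 0.017670 mol
mass O = 0.5305 − (0.10611 + 0.035620 + 0.24750) = 0.14127 g → mol O = 0.14127 ÷ 15.999 = 0.0088298 mol
Divide by the smallest (0.0088298 mol): C 1.001, H 4.002, N 2.001, O 1.000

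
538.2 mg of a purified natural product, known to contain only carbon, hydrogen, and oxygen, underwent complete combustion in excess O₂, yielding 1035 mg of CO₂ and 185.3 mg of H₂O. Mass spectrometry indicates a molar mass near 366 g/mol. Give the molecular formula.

mol C = 1.035 g CO₂ ÷ 44.009 g/mol = 0.023518 mol
mol H = 2 × 0.1853 g H₂O ÷ 18.015 g/mol = 0.020572 mol
mass O = 0.5382 − (0.28247 + 0.020736) = 0.23499 g → mol O = 0.23499 ÷ 15.999 = 0.014688 mol
Divide by the smallest (0.014688 mol): C 1.601, H 1.401, O 1.000
Multiplying each by 5 gives whole numbers: C 8.01, H 7.00, O 5.00
Empirical formula: C8H7O5
Empirical-formula mass = 183.14 g/mol; 366 ÷ 183.14 ≈ 2, so the molecular formula is C16H14O10.

C16H14O10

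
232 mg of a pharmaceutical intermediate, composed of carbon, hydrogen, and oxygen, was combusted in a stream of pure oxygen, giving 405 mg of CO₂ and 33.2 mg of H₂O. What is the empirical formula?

C5H2O4

mol C = 0.405 g CO₂ ÷ 44.009 g/mol = 0.009203 mol
mol H = 2 × 0.0332 g H₂O ÷ 18.015 g/mol = 0.003686 mol
mass O = 0.232 − (0.1105 + 0.003715) = 0.1178 g → mol O = 0.1178 ÷ 15.999 = 0.007360 mol
Divide by the smallest (0.003686 mol): C 2.497, H 1.000, O 1.997
Multiplying each by 2 gives whole numbers: C 4.99, H 2.00, O 3.99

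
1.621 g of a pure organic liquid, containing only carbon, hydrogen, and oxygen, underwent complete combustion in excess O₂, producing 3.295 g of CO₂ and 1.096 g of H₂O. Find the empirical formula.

mol C = 3.295 g CO₂ ÷ 44.009 g/mol = 0.074871 mol
mol H = 2 × 1.096 g H₂O ÷ 18.015 g/mol = 0.12168 mol
mass O = 1.621 − (0.89928 + 0.12265) = 0.59907 g → mol O = 0.59907 ÷ 15.999 = 0.037444 mol
Divide by the smallest (0.037444 mol): C 2.000, H 3.250, O 1.000
Multiplying each by 4 gives whole numbers: C 8.00, H 13.00, O 4.00

C8H13O4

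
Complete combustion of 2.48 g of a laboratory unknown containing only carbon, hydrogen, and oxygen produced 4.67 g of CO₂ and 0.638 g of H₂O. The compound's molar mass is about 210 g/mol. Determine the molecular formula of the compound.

C9H6O6

mol C = 4.67 g CO₂ ÷ 44.009 g/mol = 0.1061 mol
mol H = 2 × 0.638 g H₂O ÷ 18.015 g/mol = 0.07083 mol
mass O = 2.48 − (1.275 + 0.07140) = 1.134 g → mol O = 1.134 ÷ 15.999 = 0.07088 mol
Divide by the smallest (0.07083 mol): C 1.498, H 1.000, O 1.001
Multiplying each by 2 gives whole numbers: C 3.00, H 2.00, O 2.00
Empirical formula: C3H2O2
Empirical-formula mass = 70.05 g/mol; 210 ÷ 70.05 ≈ 3, so the molecular formula is C9H6O6.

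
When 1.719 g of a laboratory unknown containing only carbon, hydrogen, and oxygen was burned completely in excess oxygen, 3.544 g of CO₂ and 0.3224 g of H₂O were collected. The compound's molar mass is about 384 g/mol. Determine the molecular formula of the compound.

C18H8O10

mol C = 3.544 g CO₂ ÷ 44.009 g/mol = 0.080529 mol
mol H = 2 × 0.3224 g H₂O ÷ 18.015 g/mol = 0.035792 mol
mass O = 1.719 − (0.96723 + 0.036079) = 0.71569 g → mol O = 0.71569 ÷ 15.999 = 0.044733 mol
Divide by the smallest (0.035792 mol): C 2.250, H 1.000, O 1.250
Multiplying each by 4 gives whole numbers: C 9.00, H 4.00, O 5.00
Empirical formula: C9H4O5
Empirical-formula mass = 192.13 g/mol; 384 ÷ 192.13 ≈ 2, so the molecular formula is C18H8O10.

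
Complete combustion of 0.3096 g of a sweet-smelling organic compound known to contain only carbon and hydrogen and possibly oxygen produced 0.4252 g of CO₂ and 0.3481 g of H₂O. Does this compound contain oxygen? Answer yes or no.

mol C = 0.4252 g CO₂ ÷ 44.009 g/mol = 0.0096617 mol
mol H = 2 × 0.3481 g H₂O ÷ 18.015 g/mol = 0.038646 mol
C and H account for only 0.15500 g of the 0.3096 g sample; the remaining 0.15460 g must be oxygen.

yes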